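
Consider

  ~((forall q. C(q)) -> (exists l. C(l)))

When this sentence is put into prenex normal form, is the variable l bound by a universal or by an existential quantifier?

Eliminate → and ↔ using ¬ and ∨.
  ~(~(forall q. C(q)) | (exists l. C(l)))
Move each ¬ inward, flipping quantifiers it crosses:
  (forall q. C(q)) & (forall l. ~C(l))
All bound variables are already distinct, so no renaming is needed.
Extract every quantifier outward, since the variables are now distinct and don't occur free across branches:
  forall q. forall l. (C(q) & ~C(l))
The quantifier exists l sits under an odd number of negations (counting the antecedent side of each →), so it flips to forall l.

universal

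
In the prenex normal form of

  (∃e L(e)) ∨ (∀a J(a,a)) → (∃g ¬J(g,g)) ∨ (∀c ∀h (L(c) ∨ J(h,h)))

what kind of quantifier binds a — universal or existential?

Rewrite implications/biconditionals: A → B as ¬A ∨ B.
  ¬((∃e L(e)) ∨ (∀a J(a,a))) ∨ (∃g ¬J(g,g)) ∨ (∀c ∀h (L(c) ∨ J(h,h)))
Move each ¬ inward, flipping quantifiers it crosses:
  (∀e ¬L(e)) ∧ (∃a ¬J(a,a)) ∨ (∃g ¬J(g,g)) ∨ (∀c ∀h (L(c) ∨ J(h,h)))
Pull the quantifiers to the front (each side's bound variable is not free in the other side):
  ∀e ∃a ∃g ∀c ∀h (¬L(e) ∧ ¬J(a,a) ∨ ¬J(g,g) ∨ L(c) ∨ J(h,h))
The quantifier ∀a sits under an odd number of negations (counting the antecedent side of each →), so it flips to ∃a.

existential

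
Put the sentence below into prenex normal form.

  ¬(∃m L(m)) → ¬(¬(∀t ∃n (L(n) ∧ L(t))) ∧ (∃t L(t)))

Eliminate → and ↔ using ¬ and ∨.
  ¬¬(∃m L(m)) ∨ ¬(¬(∀t ∃n (L(n) ∧ L(t))) ∧ (∃t L(t)))
Move each ¬ inward, flipping quantifiers it crosses:
  (∃m L(m)) ∨ (∀t ∃n (L(n) ∧ L(t))) ∨ (∀t ¬L(t))
Standardize variables apart so no two quantifiers bind the same name: t↦s.
  (∃m L(m)) ∨ (∀t ∃n (L(n) ∧ L(t))) ∨ (∀s ¬L(s))
Finally move all quantifiers to the prefix:
  ∃m ∀t ∃n ∀s (L(m) ∨ L(n) ∧ L(t) ∨ ¬L(s))

∃m ∀t ∃n ∀s (L(m) ∨ L(n) ∧ L(t) ∨ ¬L(s))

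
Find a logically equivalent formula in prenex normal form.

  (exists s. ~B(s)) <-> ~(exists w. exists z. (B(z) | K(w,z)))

First replace A → B with ¬A ∨ B; A ↔ B as (¬A ∨ B) ∧ (¬B ∨ A).
  (~(exists s. ~B(s)) | ~(exists w. exists z. (B(z) | K(w,z)))) & (~~(exists w. exists z. (B(z) | K(w,z))) | (exists s. ~B(s)))
Push ¬ through the quantifiers and connectives to reach negation normal form:
  ((forall s. B(s)) | (forall w. forall z. (~B(z) & ~K(w,z)))) & ((exists w. exists z. (B(z) | K(w,z))) | (exists s. ~B(s)))
Rename bound variables to avoid capture: w↦p, z↦v1, s↦c.
  ((forall s. B(s)) | (forall w. forall z. (~B(z) & ~K(w,z)))) & ((exists p. exists v1. (B(v1) | K(p,v1))) | (exists c. ~B(c)))
Extract every quantifier outward, since the variables are now distinct and don't occur free across branches:
  forall s. forall w. forall z. exists p. exists v1. exists c. ((B(s) | ~B(z) & ~K(w,z)) & (B(v1) | K(p,v1) | ~B(c)))

forall s. forall w. forall z. exists p. exists v1. exists c. ((B(s) | ~B(z) & ~K(w,z)) & (B(v1) | K(p,v1) | ~B(c)))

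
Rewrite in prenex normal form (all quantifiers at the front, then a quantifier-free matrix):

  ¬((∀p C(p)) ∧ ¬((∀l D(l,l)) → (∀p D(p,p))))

Rewrite implications/biconditionals: A → B as ¬A ∨ B.
  ¬((∀p C(p)) ∧ ¬(¬(∀l D(l,l)) ∨ (∀p D(p,p))))
Drive negations inward (¬∀x A ≡ ∃x ¬A, ¬∃x A ≡ ∀x ¬A, De Morgan for ∧/∨):
  (∃p ¬C(p)) ∨ (∃l ¬D(l,l)) ∨ (∀p D(p,p))
Give each quantifier a distinct variable: p↦v1.
  (∃p ¬C(p)) ∨ (∃l ¬D(l,l)) ∨ (∀v1 D(v1,v1))
Pull the quantifiers to the front (each side's bound variable is not free in the other side):
  ∃p ∃l ∀v1 (¬C(p) ∨ ¬D(l,l) ∨ D(v1,v1))

∃p ∃l ∀v1 (¬C(p) ∨ ¬D(l,l) ∨ D(v1,v1))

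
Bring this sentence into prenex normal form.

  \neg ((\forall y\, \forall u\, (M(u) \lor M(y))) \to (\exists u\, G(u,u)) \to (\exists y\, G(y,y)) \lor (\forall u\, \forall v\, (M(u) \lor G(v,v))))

Rewrite implications/biconditionals: A → B as ¬A ∨ B.
  \neg (\neg (\forall y\, \forall u\, (M(u) \lor M(y))) \lor \neg (\exists u\, G(u,u)) \lor (\exists y\, G(y,y)) \lor (\forall u\, \forall v\, (M(u) \lor G(v,v))))
Drive negations inward (¬∀x A ≡ ∃x ¬A, ¬∃x A ≡ ∀x ¬A, De Morgan for ∧/∨):
  (\forall y\, \forall u\, (M(u) \lor M(y))) \land (\exists u\, G(u,u)) \land (\forall y\, \neg G(y,y)) \land (\exists u\, \exists v\, (\neg M(u) \land \neg G(v,v)))
Rename bound variables to avoid capture: u↦t, y↦w1, u↦u1.
  (\forall y\, \forall u\, (M(u) \lor M(y))) \land (\exists t\, G(t,t)) \land (\forall w1\, \neg G(w1,w1)) \land (\exists u1\, \exists v\, (\neg M(u1) \land \neg G(v,v)))
Pull the quantifiers to the front (each side's bound variable is not free in the other side):
  \forall y\, \forall u\, \exists t\, \forall w1\, \exists u1\, \exists v\, ((M(u) \lor M(y)) \land G(t,t) \land \neg G(w1,w1) \land \neg M(u1) \land \neg G(v,v))

\forall y\, \forall u\, \exists t\, \forall w1\, \exists u1\, \exists v\, ((M(u) \lor M(y)) \land G(t,t) \land \neg G(w1,w1) \land \neg M(u1) \land \neg G(v,v))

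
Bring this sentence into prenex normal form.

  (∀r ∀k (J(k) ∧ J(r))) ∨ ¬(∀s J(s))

Drive negations inward (¬∀x A ≡ ∃x ¬A, ¬∃x A ≡ ∀x ¬A, De Morgan for ∧/∨):
  (∀r ∀k (J(k) ∧ J(r))) ∨ (∃s ¬J(s))
All bound variables are already distinct, so no renaming is needed.
Extract every quantifier outward, since the variables are now distinct and don't occur free across branches:
  ∀r ∀k ∃s (J(k) ∧ J(r) ∨ ¬J(s))

∀r ∀k ∃s (J(k) ∧ J(r) ∨ ¬J(s))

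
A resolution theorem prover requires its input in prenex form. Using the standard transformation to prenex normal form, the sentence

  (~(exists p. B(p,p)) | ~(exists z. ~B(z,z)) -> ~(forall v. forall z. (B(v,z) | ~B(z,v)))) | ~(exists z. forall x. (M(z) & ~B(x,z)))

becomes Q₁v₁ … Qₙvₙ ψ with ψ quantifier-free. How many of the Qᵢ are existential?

5

Eliminate → and ↔ using ¬ and ∨.
  ~(~(exists p. B(p,p)) | ~(exists z. ~B(z,z))) | ~(forall v. forall z. (B(v,z) | ~B(z,v))) | ~(exists z. forall x. (M(z) & ~B(x,z)))
Move each ¬ inward, flipping quantifiers it crosses:
  (exists p. B(p,p)) & (exists z. ~B(z,z)) | (exists v. exists z. (~B(v,z) & B(z,v))) | (forall z. exists x. (~M(z) | B(x,z)))
Give each quantifier a distinct variable: z↦b, z↦c.
  (exists p. B(p,p)) & (exists z. ~B(z,z)) | (exists v. exists b. (~B(v,b) & B(b,v))) | (forall c. exists x. (~M(c) | B(x,c)))
Finally move all quantifiers to the prefix:
  exists p. exists z. exists v. exists b. forall c. exists x. (B(p,p) & ~B(z,z) | ~B(v,b) & B(b,v) | ~M(c) | B(x,c))
The prefix is exists p exists z exists v exists b forall c exists x: 1 universal, 5 existential.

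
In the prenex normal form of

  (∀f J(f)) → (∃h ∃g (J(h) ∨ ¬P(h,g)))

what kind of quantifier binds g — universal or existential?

Rewrite implications/biconditionals: A → B as ¬A ∨ B.
  ¬(∀f J(f)) ∨ (∃h ∃g (J(h) ∨ ¬P(h,g)))
Drive negations inward (¬∀x A ≡ ∃x ¬A, ¬∃x A ≡ ∀x ¬A, De Morgan for ∧/∨):
  (∃f ¬J(f)) ∨ (∃h ∃g (J(h) ∨ ¬P(h,g)))
Extract every quantifier outward, since the variables are now distinct and don't occur free across branches:
  ∃f ∃h ∃g (¬J(f) ∨ J(h) ∨ ¬P(h,g))
The quantifier ∃g sits under an even number of negations (counting the antecedent side of each →), so it remains existential.

existential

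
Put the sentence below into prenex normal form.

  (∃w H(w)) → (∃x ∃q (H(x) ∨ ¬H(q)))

∀w ∃x ∃q (¬H(w) ∨ H(x) ∨ ¬H(q))

First replace A → B with ¬A ∨ B.
  ¬(∃w H(w)) ∨ (∃x ∃q (H(x) ∨ ¬H(q)))
Move each ¬ inward, flipping quantifiers it crosses:
  (∀w ¬H(w)) ∨ (∃x ∃q (H(x) ∨ ¬H(q)))
Finally move all quantifiers to the prefix:
  ∀w ∃x ∃q (¬H(w) ∨ H(x) ∨ ¬H(q))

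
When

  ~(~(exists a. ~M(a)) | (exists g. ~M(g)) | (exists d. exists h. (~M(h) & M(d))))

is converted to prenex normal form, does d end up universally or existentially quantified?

Move each ¬ inward, flipping quantifiers it crosses:
  (exists a. ~M(a)) & (forall g. M(g)) & (forall d. forall h. (M(h) | ~M(d)))
All bound variables are already distinct, so no renaming is needed.
Pull the quantifiers to the front (each side's bound variable is not free in the other side):
  exists a. forall g. forall d. forall h. (~M(a) & M(g) & (M(h) | ~M(d)))
The quantifier exists d sits under an odd number of negations, so it flips to forall d.

universal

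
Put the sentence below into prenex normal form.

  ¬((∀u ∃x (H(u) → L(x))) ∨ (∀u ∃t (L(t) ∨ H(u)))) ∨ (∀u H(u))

First replace A → B with ¬A ∨ B.
  ¬((∀u ∃x (¬H(u) ∨ L(x))) ∨ (∀u ∃t (L(t) ∨ H(u)))) ∨ (∀u H(u))
Push ¬ through the quantifiers and connectives to reach negation normal form:
  (∃u ∀x (H(u) ∧ ¬L(x))) ∧ (∃u ∀t (¬L(t) ∧ ¬H(u))) ∨ (∀u H(u))
Standardize variables apart so no two quantifiers bind the same name: u↦r, u↦v.
  (∃u ∀x (H(u) ∧ ¬L(x))) ∧ (∃r ∀t (¬L(t) ∧ ¬H(r))) ∨ (∀v H(v))
Extract every quantifier outward, since the variables are now distinct and don't occur free across branches:
  ∃u ∀x ∃r ∀t ∀v (H(u) ∧ ¬L(x) ∧ ¬L(t) ∧ ¬H(r) ∨ H(v))

∃u ∀x ∃r ∀t ∀v (H(u) ∧ ¬L(x) ∧ ¬L(t) ∧ ¬H(r) ∨ H(v))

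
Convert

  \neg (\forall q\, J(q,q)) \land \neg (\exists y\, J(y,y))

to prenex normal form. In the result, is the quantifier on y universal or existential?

Move each ¬ inward, flipping quantifiers it crosses:
  (\exists q\, \neg J(q,q)) \land (\forall y\, \neg J(y,y))
All bound variables are already distinct, so no renaming is needed.
Finally move all quantifiers to the prefix:
  \exists q\, \forall y\, (\neg J(q,q) \land \neg J(y,y))
The quantifier \exists y sits under an odd number of negations, so it flips to \forall y.

universal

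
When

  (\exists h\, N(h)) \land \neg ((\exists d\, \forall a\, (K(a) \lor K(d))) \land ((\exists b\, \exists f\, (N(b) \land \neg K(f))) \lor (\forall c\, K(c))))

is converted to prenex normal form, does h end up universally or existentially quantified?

Move each ¬ inward, flipping quantifiers it crosses:
  (\exists h\, N(h)) \land ((\forall d\, \exists a\, (\neg K(a) \land \neg K(d))) \lor (\forall b\, \forall f\, (\neg N(b) \lor K(f))) \land (\exists c\, \neg K(c)))
All bound variables are already distinct, so no renaming is needed.
Finally move all quantifiers to the prefix:
  \exists h\, \forall d\, \exists a\, \forall b\, \forall f\, \exists c\, (N(h) \land (\neg K(a) \land \neg K(d) \lor (\neg N(b) \lor K(f)) \land \neg K(c)))
The quantifier \exists h sits under an even number of negations, so it remains existential.

existential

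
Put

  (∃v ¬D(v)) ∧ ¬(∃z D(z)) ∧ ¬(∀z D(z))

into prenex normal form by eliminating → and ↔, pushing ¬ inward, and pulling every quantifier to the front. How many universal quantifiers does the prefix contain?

1

Push ¬ through the quantifiers and connectives to reach negation normal form:
  (∃v ¬D(v)) ∧ (∀z ¬D(z)) ∧ (∃z ¬D(z))
Give each quantifier a distinct variable: z↦u1.
  (∃v ¬D(v)) ∧ (∀z ¬D(z)) ∧ (∃u1 ¬D(u1))
Finally move all quantifiers to the prefix:
  ∃v ∀z ∃u1 (¬D(v) ∧ ¬D(z) ∧ ¬D(u1))
The prefix is ∃v ∀z ∃u1: 1 universal, 2 existential.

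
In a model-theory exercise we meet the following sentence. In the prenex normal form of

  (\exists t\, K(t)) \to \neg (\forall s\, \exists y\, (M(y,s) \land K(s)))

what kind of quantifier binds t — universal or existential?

First replace A → B with ¬A ∨ B.
  \neg (\exists t\, K(t)) \lor \neg (\forall s\, \exists y\, (M(y,s) \land K(s)))
Move each ¬ inward, flipping quantifiers it crosses:
  (\forall t\, \neg K(t)) \lor (\exists s\, \forall y\, (\neg M(y,s) \lor \neg K(s)))
Extract every quantifier outward, since the variables are now distinct and don't occur free across branches:
  \forall t\, \exists s\, \forall y\, (\neg K(t) \lor \neg M(y,s) \lor \neg K(s))
The quantifier \exists t sits under an odd number of negations (counting the antecedent side of each →), so it flips to \forall t.

universal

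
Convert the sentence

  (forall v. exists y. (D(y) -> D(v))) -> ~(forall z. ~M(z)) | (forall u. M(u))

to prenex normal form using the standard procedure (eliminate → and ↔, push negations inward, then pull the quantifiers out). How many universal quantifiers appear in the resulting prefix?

2

Eliminate → and ↔ using ¬ and ∨.
  ~(forall v. exists y. (~D(y) | D(v))) | ~(forall z. ~M(z)) | (forall u. M(u))
Drive negations inward (¬∀x A ≡ ∃x ¬A, ¬∃x A ≡ ∀x ¬A, De Morgan for ∧/∨):
  (exists v. forall y. (D(y) & ~D(v))) | (exists z. M(z)) | (forall u. M(u))
Pull the quantifiers to the front (each side's bound variable is not free in the other side):
  exists v. forall y. exists z. forall u. (D(y) & ~D(v) | M(z) | M(u))
The prefix is exists v forall y exists z forall u: 2 universal, 2 existential.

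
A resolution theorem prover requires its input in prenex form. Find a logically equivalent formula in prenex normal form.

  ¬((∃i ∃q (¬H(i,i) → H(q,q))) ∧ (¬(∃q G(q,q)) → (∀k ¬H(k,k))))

First replace A → B with ¬A ∨ B.
  ¬((∃i ∃q (¬¬H(i,i) ∨ H(q,q))) ∧ (¬¬(∃q G(q,q)) ∨ (∀k ¬H(k,k))))
Move each ¬ inward, flipping quantifiers it crosses:
  (∀i ∀q (¬H(i,i) ∧ ¬H(q,q))) ∨ (∀q ¬G(q,q)) ∧ (∃k H(k,k))
Give each quantifier a distinct variable: q↦z1.
  (∀i ∀q (¬H(i,i) ∧ ¬H(q,q))) ∨ (∀z1 ¬G(z1,z1)) ∧ (∃k H(k,k))
Finally move all quantifiers to the prefix:
  ∀i ∀q ∀z1 ∃k (¬H(i,i) ∧ ¬H(q,q) ∨ ¬G(z1,z1) ∧ H(k,k))

∀i ∀q ∀z1 ∃k (¬H(i,i) ∧ ¬H(q,q) ∨ ¬G(z1,z1) ∧ H(k,k))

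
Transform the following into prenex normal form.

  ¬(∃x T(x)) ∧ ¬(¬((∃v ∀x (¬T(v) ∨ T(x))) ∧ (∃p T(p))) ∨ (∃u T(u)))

∀x ∃v ∀y ∃p ∀u (¬T(x) ∧ (¬T(v) ∨ T(y)) ∧ T(p) ∧ ¬T(u))

Push ¬ through the quantifiers and connectives to reach negation normal form:
  (∀x ¬T(x)) ∧ (∃v ∀x (¬T(v) ∨ T(x))) ∧ (∃p T(p)) ∧ (∀u ¬T(u))
Standardize variables apart so no two quantifiers bind the same name: x↦y.
  (∀x ¬T(x)) ∧ (∃v ∀y (¬T(v) ∨ T(y))) ∧ (∃p T(p)) ∧ (∀u ¬T(u))
Finally move all quantifiers to the prefix:
  ∀x ∃v ∀y ∃p ∀u (¬T(x) ∧ (¬T(v) ∨ T(y)) ∧ T(p) ∧ ¬T(u))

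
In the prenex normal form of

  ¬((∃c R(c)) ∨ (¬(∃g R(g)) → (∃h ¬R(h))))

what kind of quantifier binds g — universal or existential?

First replace A → B with ¬A ∨ B.
  ¬((∃c R(c)) ∨ ¬¬(∃g R(g)) ∨ (∃h ¬R(h)))
Push ¬ through the quantifiers and connectives to reach negation normal form:
  (∀c ¬R(c)) ∧ (∀g ¬R(g)) ∧ (∀h R(h))
All bound variables are already distinct, so no renaming is needed.
Finally move all quantifiers to the prefix:
  ∀c ∀g ∀h (¬R(c) ∧ ¬R(g) ∧ R(h))
The quantifier ∃g sits under an odd number of negations (counting the antecedent side of each →), so it flips to ∀g.

universal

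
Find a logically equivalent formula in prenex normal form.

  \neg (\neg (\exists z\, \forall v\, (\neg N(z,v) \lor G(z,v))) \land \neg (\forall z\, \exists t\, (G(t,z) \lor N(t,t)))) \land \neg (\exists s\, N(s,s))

Push ¬ through the quantifiers and connectives to reach negation normal form:
  ((\exists z\, \forall v\, (\neg N(z,v) \lor G(z,v))) \lor (\forall z\, \exists t\, (G(t,z) \lor N(t,t)))) \land (\forall s\, \neg N(s,s))
Give each quantifier a distinct variable: z↦r.
  ((\exists z\, \forall v\, (\neg N(z,v) \lor G(z,v))) \lor (\forall r\, \exists t\, (G(t,r) \lor N(t,t)))) \land (\forall s\, \neg N(s,s))
Pull the quantifiers to the front (each side's bound variable is not free in the other side):
  \exists z\, \forall v\, \forall r\, \exists t\, \forall s\, ((\neg N(z,v) \lor G(z,v) \lor G(t,r) \lor N(t,t)) \land \neg N(s,s))

\exists z\, \forall v\, \forall r\, \exists t\, \forall s\, ((\neg N(z,v) \lor G(z,v) \lor G(t,r) \lor N(t,t)) \land \neg N(s,s))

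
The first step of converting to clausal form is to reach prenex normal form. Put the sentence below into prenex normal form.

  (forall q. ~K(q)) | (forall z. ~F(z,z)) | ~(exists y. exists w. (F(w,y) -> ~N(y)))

forall q. forall z. forall y. forall w. (~K(q) | ~F(z,z) | F(w,y) & N(y))

First replace A → B with ¬A ∨ B.
  (forall q. ~K(q)) | (forall z. ~F(z,z)) | ~(exists y. exists w. (~F(w,y) | ~N(y)))
Move each ¬ inward, flipping quantifiers it crosses:
  (forall q. ~K(q)) | (forall z. ~F(z,z)) | (forall y. forall w. (F(w,y) & N(y)))
Pull the quantifiers to the front (each side's bound variable is not free in the other side):
  forall q. forall z. forall y. forall w. (~K(q) | ~F(z,z) | F(w,y) & N(y))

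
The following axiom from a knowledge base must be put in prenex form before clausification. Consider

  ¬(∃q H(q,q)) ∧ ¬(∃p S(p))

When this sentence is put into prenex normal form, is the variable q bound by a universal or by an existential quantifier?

universal

Move each ¬ inward, flipping quantifiers it crosses:
  (∀q ¬H(q,q)) ∧ (∀p ¬S(p))
All bound variables are already distinct, so no renaming is needed.
Extract every quantifier outward, since the variables are now distinct and don't occur free across branches:
  ∀q ∀p (¬H(q,q) ∧ ¬S(p))
The quantifier ∃q sits under an odd number of negations, so it flips to ∀q.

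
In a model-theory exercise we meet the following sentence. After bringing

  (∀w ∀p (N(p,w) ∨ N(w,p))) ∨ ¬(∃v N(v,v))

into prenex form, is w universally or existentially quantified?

universal

Move each ¬ inward, flipping quantifiers it crosses:
  (∀w ∀p (N(p,w) ∨ N(w,p))) ∨ (∀v ¬N(v,v))
All bound variables are already distinct, so no renaming is needed.
Pull the quantifiers to the front (each side's bound variable is not free in the other side):
  ∀w ∀p ∀v (N(p,w) ∨ N(w,p) ∨ ¬N(v,v))
The quantifier ∀w sits under an even number of negations, so it remains universal.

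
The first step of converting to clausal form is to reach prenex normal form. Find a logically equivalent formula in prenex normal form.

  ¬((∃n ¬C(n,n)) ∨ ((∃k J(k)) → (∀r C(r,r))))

Rewrite implications/biconditionals: A → B as ¬A ∨ B.
  ¬((∃n ¬C(n,n)) ∨ ¬(∃k J(k)) ∨ (∀r C(r,r)))
Drive negations inward (¬∀x A ≡ ∃x ¬A, ¬∃x A ≡ ∀x ¬A, De Morgan for ∧/∨):
  (∀n C(n,n)) ∧ (∃k J(k)) ∧ (∃r ¬C(r,r))
Finally move all quantifiers to the prefix:
  ∀n ∃k ∃r (C(n,n) ∧ J(k) ∧ ¬C(r,r))

∀n ∃k ∃r (C(n,n) ∧ J(k) ∧ ¬C(r,r))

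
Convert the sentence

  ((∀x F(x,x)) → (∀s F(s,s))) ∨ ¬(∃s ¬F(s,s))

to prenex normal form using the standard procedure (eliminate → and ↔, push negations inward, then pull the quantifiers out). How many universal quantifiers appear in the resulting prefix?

2

First replace A → B with ¬A ∨ B.
  ¬(∀x F(x,x)) ∨ (∀s F(s,s)) ∨ ¬(∃s ¬F(s,s))
Push ¬ through the quantifiers and connectives to reach negation normal form:
  (∃x ¬F(x,x)) ∨ (∀s F(s,s)) ∨ (∀s F(s,s))
Give each quantifier a distinct variable: s↦w.
  (∃x ¬F(x,x)) ∨ (∀s F(s,s)) ∨ (∀w F(w,w))
Pull the quantifiers to the front (each side's bound variable is not free in the other side):
  ∃x ∀s ∀w (¬F(x,x) ∨ F(s,s) ∨ F(w,w))
The prefix is ∃x ∀s ∀w: 2 universal, 1 existential.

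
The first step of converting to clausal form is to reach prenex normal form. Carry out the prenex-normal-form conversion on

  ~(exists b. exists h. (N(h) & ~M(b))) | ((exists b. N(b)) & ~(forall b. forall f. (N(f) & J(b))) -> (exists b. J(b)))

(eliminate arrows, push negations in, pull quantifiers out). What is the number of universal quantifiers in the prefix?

5

First replace A → B with ¬A ∨ B.
  ~(exists b. exists h. (N(h) & ~M(b))) | ~((exists b. N(b)) & ~(forall b. forall f. (N(f) & J(b)))) | (exists b. J(b))
Drive negations inward (¬∀x A ≡ ∃x ¬A, ¬∃x A ≡ ∀x ¬A, De Morgan for ∧/∨):
  (forall b. forall h. (~N(h) | M(b))) | (forall b. ~N(b)) | (forall b. forall f. (N(f) & J(b))) | (exists b. J(b))
Give each quantifier a distinct variable: b↦x, b↦y1, b↦y.
  (forall b. forall h. (~N(h) | M(b))) | (forall x. ~N(x)) | (forall y1. forall f. (N(f) & J(y1))) | (exists y. J(y))
Extract every quantifier outward, since the variables are now distinct and don't occur free across branches:
  forall b. forall h. forall x. forall y1. forall f. exists y. (~N(h) | M(b) | ~N(x) | N(f) & J(y1) | J(y))
The prefix is forall b forall h forall x forall y1 forall f exists y: 5 universal, 1 existential.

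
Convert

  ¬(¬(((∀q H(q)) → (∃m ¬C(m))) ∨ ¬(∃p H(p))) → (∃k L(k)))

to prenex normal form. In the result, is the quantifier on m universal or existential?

Rewrite implications/biconditionals: A → B as ¬A ∨ B.
  ¬(¬¬(¬(∀q H(q)) ∨ (∃m ¬C(m)) ∨ ¬(∃p H(p))) ∨ (∃k L(k)))
Drive negations inward (¬∀x A ≡ ∃x ¬A, ¬∃x A ≡ ∀x ¬A, De Morgan for ∧/∨):
  (∀q H(q)) ∧ (∀m C(m)) ∧ (∃p H(p)) ∧ (∀k ¬L(k))
Extract every quantifier outward, since the variables are now distinct and don't occur free across branches:
  ∀q ∀m ∃p ∀k (H(q) ∧ C(m) ∧ H(p) ∧ ¬L(k))
The quantifier ∃m sits under an odd number of negations (counting the antecedent side of each →), so it flips to ∀m.

universal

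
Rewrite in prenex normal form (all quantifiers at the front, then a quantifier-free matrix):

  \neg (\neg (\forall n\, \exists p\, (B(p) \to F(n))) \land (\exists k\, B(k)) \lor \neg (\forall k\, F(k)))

Eliminate → and ↔ using ¬ and ∨.
  \neg (\neg (\forall n\, \exists p\, (\neg B(p) \lor F(n))) \land (\exists k\, B(k)) \lor \neg (\forall k\, F(k)))
Push ¬ through the quantifiers and connectives to reach negation normal form:
  ((\forall n\, \exists p\, (\neg B(p) \lor F(n))) \lor (\forall k\, \neg B(k))) \land (\forall k\, F(k))
Standardize variables apart so no two quantifiers bind the same name: k↦b.
  ((\forall n\, \exists p\, (\neg B(p) \lor F(n))) \lor (\forall k\, \neg B(k))) \land (\forall b\, F(b))
Extract every quantifier outward, since the variables are now distinct and don't occur free across branches:
  \forall n\, \exists p\, \forall k\, \forall b\, ((\neg B(p) \lor F(n) \lor \neg B(k)) \land F(b))

\forall n\, \exists p\, \forall k\, \forall b\, ((\neg B(p) \lor F(n) \lor \neg B(k)) \land F(b))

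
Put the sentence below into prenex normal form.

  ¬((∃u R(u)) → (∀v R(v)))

∃u ∃v (R(u) ∧ ¬R(v))

First replace A → B with ¬A ∨ B.
  ¬(¬(∃u R(u)) ∨ (∀v R(v)))
Push ¬ through the quantifiers and connectives to reach negation normal form:
  (∃u R(u)) ∧ (∃v ¬R(v))
Extract every quantifier outward, since the variables are now distinct and don't occur free across branches:
  ∃u ∃v (R(u) ∧ ¬R(v))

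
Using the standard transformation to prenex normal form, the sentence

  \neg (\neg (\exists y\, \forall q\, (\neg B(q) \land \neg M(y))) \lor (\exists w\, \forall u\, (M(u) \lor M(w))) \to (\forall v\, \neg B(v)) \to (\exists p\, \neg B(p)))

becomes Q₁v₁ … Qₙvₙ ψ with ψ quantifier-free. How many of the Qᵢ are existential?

2

Rewrite implications/biconditionals: A → B as ¬A ∨ B.
  \neg (\neg (\neg (\exists y\, \forall q\, (\neg B(q) \land \neg M(y))) \lor (\exists w\, \forall u\, (M(u) \lor M(w)))) \lor \neg (\forall v\, \neg B(v)) \lor (\exists p\, \neg B(p)))
Drive negations inward (¬∀x A ≡ ∃x ¬A, ¬∃x A ≡ ∀x ¬A, De Morgan for ∧/∨):
  ((\forall y\, \exists q\, (B(q) \lor M(y))) \lor (\exists w\, \forall u\, (M(u) \lor M(w)))) \land (\forall v\, \neg B(v)) \land (\forall p\, B(p))
Pull the quantifiers to the front (each side's bound variable is not free in the other side):
  \forall y\, \exists q\, \exists w\, \forall u\, \forall v\, \forall p\, ((B(q) \lor M(y) \lor M(u) \lor M(w)) \land \neg B(v) \land B(p))
The prefix is \forall y \exists q \exists w \forall u \forall v \forall p: 4 universal, 2 existential.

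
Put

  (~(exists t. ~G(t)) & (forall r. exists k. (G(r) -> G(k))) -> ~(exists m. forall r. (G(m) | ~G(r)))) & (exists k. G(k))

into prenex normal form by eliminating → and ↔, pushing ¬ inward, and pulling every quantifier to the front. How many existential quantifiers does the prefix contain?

First replace A → B with ¬A ∨ B.
  (~(~(exists t. ~G(t)) & (forall r. exists k. (~G(r) | G(k)))) | ~(exists m. forall r. (G(m) | ~G(r)))) & (exists k. G(k))
Push ¬ through the quantifiers and connectives to reach negation normal form:
  ((exists t. ~G(t)) | (exists r. forall k. (G(r) & ~G(k))) | (forall m. exists r. (~G(m) & G(r)))) & (exists k. G(k))
Give each quantifier a distinct variable: r↦u, k↦y1.
  ((exists t. ~G(t)) | (exists r. forall k. (G(r) & ~G(k))) | (forall m. exists u. (~G(m) & G(u)))) & (exists y1. G(y1))
Pull the quantifiers to the front (each side's bound variable is not free in the other side):
  exists t. exists r. forall k. forall m. exists u. exists y1. ((~G(t) | G(r) & ~G(k) | ~G(m) & G(u)) & G(y1))
The prefix is exists t exists r forall k forall m exists u exists y1: 2 universal, 4 existential.

4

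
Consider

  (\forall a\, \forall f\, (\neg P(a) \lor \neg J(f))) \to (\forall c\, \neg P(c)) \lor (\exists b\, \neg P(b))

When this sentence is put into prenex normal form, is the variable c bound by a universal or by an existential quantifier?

universal

First replace A → B with ¬A ∨ B.
  \neg (\forall a\, \forall f\, (\neg P(a) \lor \neg J(f))) \lor (\forall c\, \neg P(c)) \lor (\exists b\, \neg P(b))
Push ¬ through the quantifiers and connectives to reach negation normal form:
  (\exists a\, \exists f\, (P(a) \land J(f))) \lor (\forall c\, \neg P(c)) \lor (\exists b\, \neg P(b))
Finally move all quantifiers to the prefix:
  \exists a\, \exists f\, \forall c\, \exists b\, (P(a) \land J(f) \lor \neg P(c) \lor \neg P(b))
The quantifier \forall c sits under an even number of negations (counting the antecedent side of each →), so it remains universal.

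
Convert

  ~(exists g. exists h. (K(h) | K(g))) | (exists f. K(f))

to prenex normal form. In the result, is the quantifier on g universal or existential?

Drive negations inward (¬∀x A ≡ ∃x ¬A, ¬∃x A ≡ ∀x ¬A, De Morgan for ∧/∨):
  (forall g. forall h. (~K(h) & ~K(g))) | (exists f. K(f))
All bound variables are already distinct, so no renaming is needed.
Extract every quantifier outward, since the variables are now distinct and don't occur free across branches:
  forall g. forall h. exists f. (~K(h) & ~K(g) | K(f))
The quantifier exists g sits under an odd number of negations, so it flips to forall g.

universal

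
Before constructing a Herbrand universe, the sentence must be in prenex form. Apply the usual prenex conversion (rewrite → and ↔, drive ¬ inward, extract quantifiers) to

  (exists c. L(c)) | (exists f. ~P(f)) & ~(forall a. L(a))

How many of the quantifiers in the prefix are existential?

3

Push ¬ through the quantifiers and connectives to reach negation normal form:
  (exists c. L(c)) | (exists f. ~P(f)) & (exists a. ~L(a))
All bound variables are already distinct, so no renaming is needed.
Finally move all quantifiers to the prefix:
  exists c. exists f. exists a. (L(c) | ~P(f) & ~L(a))
The prefix is exists c exists f exists a: 0 universal, 3 existential.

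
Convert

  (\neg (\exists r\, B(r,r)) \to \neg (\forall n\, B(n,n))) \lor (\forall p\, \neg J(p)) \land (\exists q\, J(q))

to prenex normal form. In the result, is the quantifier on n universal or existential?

Eliminate → and ↔ using ¬ and ∨.
  \neg \neg (\exists r\, B(r,r)) \lor \neg (\forall n\, B(n,n)) \lor (\forall p\, \neg J(p)) \land (\exists q\, J(q))
Move each ¬ inward, flipping quantifiers it crosses:
  (\exists r\, B(r,r)) \lor (\exists n\, \neg B(n,n)) \lor (\forall p\, \neg J(p)) \land (\exists q\, J(q))
Finally move all quantifiers to the prefix:
  \exists r\, \exists n\, \forall p\, \exists q\, (B(r,r) \lor \neg B(n,n) \lor \neg J(p) \land J(q))
The quantifier \forall n sits under an odd number of negations (counting the antecedent side of each →), so it flips to \exists n.

existential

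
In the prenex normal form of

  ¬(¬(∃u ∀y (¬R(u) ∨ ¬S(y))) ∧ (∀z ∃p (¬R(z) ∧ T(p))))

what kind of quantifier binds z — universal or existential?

existential

Push ¬ through the quantifiers and connectives to reach negation normal form:
  (∃u ∀y (¬R(u) ∨ ¬S(y))) ∨ (∃z ∀p (R(z) ∨ ¬T(p)))
All bound variables are already distinct, so no renaming is needed.
Extract every quantifier outward, since the variables are now distinct and don't occur free across branches:
  ∃u ∀y ∃z ∀p (¬R(u) ∨ ¬S(y) ∨ R(z) ∨ ¬T(p))
The quantifier ∀z sits under an odd number of negations, so it flips to ∃z.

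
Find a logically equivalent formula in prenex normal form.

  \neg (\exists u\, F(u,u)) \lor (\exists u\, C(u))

Push ¬ through the quantifiers and connectives to reach negation normal form:
  (\forall u\, \neg F(u,u)) \lor (\exists u\, C(u))
Standardize variables apart so no two quantifiers bind the same name: u↦s.
  (\forall u\, \neg F(u,u)) \lor (\exists s\, C(s))
Finally move all quantifiers to the prefix:
  \forall u\, \exists s\, (\neg F(u,u) \lor C(s))

\forall u\, \exists s\, (\neg F(u,u) \lor C(s))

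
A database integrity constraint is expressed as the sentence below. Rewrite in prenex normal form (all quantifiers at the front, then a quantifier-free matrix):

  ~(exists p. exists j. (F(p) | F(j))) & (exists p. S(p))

forall p. forall j. exists u. (~F(p) & ~F(j) & S(u))

Drive negations inward (¬∀x A ≡ ∃x ¬A, ¬∃x A ≡ ∀x ¬A, De Morgan for ∧/∨):
  (forall p. forall j. (~F(p) & ~F(j))) & (exists p. S(p))
Standardize variables apart so no two quantifiers bind the same name: p↦u.
  (forall p. forall j. (~F(p) & ~F(j))) & (exists u. S(u))
Finally move all quantifiers to the prefix:
  forall p. forall j. exists u. (~F(p) & ~F(j) & S(u))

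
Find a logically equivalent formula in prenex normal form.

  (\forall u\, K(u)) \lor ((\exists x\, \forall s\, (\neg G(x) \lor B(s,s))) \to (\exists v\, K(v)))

Eliminate → and ↔ using ¬ and ∨.
  (\forall u\, K(u)) \lor \neg (\exists x\, \forall s\, (\neg G(x) \lor B(s,s))) \lor (\exists v\, K(v))
Move each ¬ inward, flipping quantifiers it crosses:
  (\forall u\, K(u)) \lor (\forall x\, \exists s\, (G(x) \land \neg B(s,s))) \lor (\exists v\, K(v))
Finally move all quantifiers to the prefix:
  \forall u\, \forall x\, \exists s\, \exists v\, (K(u) \lor G(x) \land \neg B(s,s) \lor K(v))

\forall u\, \forall x\, \exists s\, \exists v\, (K(u) \lor G(x) \land \neg B(s,s) \lor K(v))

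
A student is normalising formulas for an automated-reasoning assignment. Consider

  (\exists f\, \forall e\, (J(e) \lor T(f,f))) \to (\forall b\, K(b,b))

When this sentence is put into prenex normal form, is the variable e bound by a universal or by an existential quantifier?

Eliminate → and ↔ using ¬ and ∨.
  \neg (\exists f\, \forall e\, (J(e) \lor T(f,f))) \lor (\forall b\, K(b,b))
Push ¬ through the quantifiers and connectives to reach negation normal form:
  (\forall f\, \exists e\, (\neg J(e) \land \neg T(f,f))) \lor (\forall b\, K(b,b))
All bound variables are already distinct, so no renaming is needed.
Extract every quantifier outward, since the variables are now distinct and don't occur free across branches:
  \forall f\, \exists e\, \forall b\, (\neg J(e) \land \neg T(f,f) \lor K(b,b))
The quantifier \forall e sits under an odd number of negations (counting the antecedent side of each →), so it flips to \exists e.

existential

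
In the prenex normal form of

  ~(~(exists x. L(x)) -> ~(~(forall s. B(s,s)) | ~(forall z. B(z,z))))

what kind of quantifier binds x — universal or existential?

Eliminate → and ↔ using ¬ and ∨.
  ~(~~(exists x. L(x)) | ~(~(forall s. B(s,s)) | ~(forall z. B(z,z))))
Drive negations inward (¬∀x A ≡ ∃x ¬A, ¬∃x A ≡ ∀x ¬A, De Morgan for ∧/∨):
  (forall x. ~L(x)) & ((exists s. ~B(s,s)) | (exists z. ~B(z,z)))
Pull the quantifiers to the front (each side's bound variable is not free in the other side):
  forall x. exists s. exists z. (~L(x) & (~B(s,s) | ~B(z,z)))
The quantifier exists x sits under an odd number of negations (counting the antecedent side of each →), so it flips to forall x.

universal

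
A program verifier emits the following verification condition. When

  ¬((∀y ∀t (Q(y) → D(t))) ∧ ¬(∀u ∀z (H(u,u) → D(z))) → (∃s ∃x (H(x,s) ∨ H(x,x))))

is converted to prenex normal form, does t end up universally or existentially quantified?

universal

Eliminate → and ↔ using ¬ and ∨.
  ¬(¬((∀y ∀t (¬Q(y) ∨ D(t))) ∧ ¬(∀u ∀z (¬H(u,u) ∨ D(z)))) ∨ (∃s ∃x (H(x,s) ∨ H(x,x))))
Push ¬ through the quantifiers and connectives to reach negation normal form:
  (∀y ∀t (¬Q(y) ∨ D(t))) ∧ (∃u ∃z (H(u,u) ∧ ¬D(z))) ∧ (∀s ∀x (¬H(x,s) ∧ ¬H(x,x)))
All bound variables are already distinct, so no renaming is needed.
Extract every quantifier outward, since the variables are now distinct and don't occur free across branches:
  ∀y ∀t ∃u ∃z ∀s ∀x ((¬Q(y) ∨ D(t)) ∧ H(u,u) ∧ ¬D(z) ∧ ¬H(x,s) ∧ ¬H(x,x))
The quantifier ∀t sits under an even number of negations (counting the antecedent side of each →), so it remains universal.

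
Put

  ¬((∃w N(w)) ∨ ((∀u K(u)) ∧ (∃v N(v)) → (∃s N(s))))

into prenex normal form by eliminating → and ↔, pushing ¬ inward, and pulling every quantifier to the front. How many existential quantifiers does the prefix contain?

1

First replace A → B with ¬A ∨ B.
  ¬((∃w N(w)) ∨ ¬((∀u K(u)) ∧ (∃v N(v))) ∨ (∃s N(s)))
Move each ¬ inward, flipping quantifiers it crosses:
  (∀w ¬N(w)) ∧ (∀u K(u)) ∧ (∃v N(v)) ∧ (∀s ¬N(s))
All bound variables are already distinct, so no renaming is needed.
Finally move all quantifiers to the prefix:
  ∀w ∀u ∃v ∀s (¬N(w) ∧ K(u) ∧ N(v) ∧ ¬N(s))
The prefix is ∀w ∀u ∃v ∀s: 3 universal, 1 existential.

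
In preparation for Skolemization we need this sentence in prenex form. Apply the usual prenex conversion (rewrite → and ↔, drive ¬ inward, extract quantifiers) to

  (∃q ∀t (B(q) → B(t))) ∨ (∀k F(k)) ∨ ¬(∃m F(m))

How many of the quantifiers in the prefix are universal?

Eliminate → and ↔ using ¬ and ∨.
  (∃q ∀t (¬B(q) ∨ B(t))) ∨ (∀k F(k)) ∨ ¬(∃m F(m))
Push ¬ through the quantifiers and connectives to reach negation normal form:
  (∃q ∀t (¬B(q) ∨ B(t))) ∨ (∀k F(k)) ∨ (∀m ¬F(m))
All bound variables are already distinct, so no renaming is needed.
Pull the quantifiers to the front (each side's bound variable is not free in the other side):
  ∃q ∀t ∀k ∀m (¬B(q) ∨ B(t) ∨ F(k) ∨ ¬F(m))
The prefix is ∃q ∀t ∀k ∀m: 3 universal, 1 existential.

3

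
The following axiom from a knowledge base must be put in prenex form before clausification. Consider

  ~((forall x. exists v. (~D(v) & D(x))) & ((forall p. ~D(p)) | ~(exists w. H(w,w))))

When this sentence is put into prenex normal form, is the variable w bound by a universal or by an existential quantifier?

existential

Push ¬ through the quantifiers and connectives to reach negation normal form:
  (exists x. forall v. (D(v) | ~D(x))) | (exists p. D(p)) & (exists w. H(w,w))
All bound variables are already distinct, so no renaming is needed.
Extract every quantifier outward, since the variables are now distinct and don't occur free across branches:
  exists x. forall v. exists p. exists w. (D(v) | ~D(x) | D(p) & H(w,w))
The quantifier exists w sits under an even number of negations, so it remains existential.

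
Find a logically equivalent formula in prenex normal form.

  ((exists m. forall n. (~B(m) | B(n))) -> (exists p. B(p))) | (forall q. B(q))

forall m. exists n. exists p. forall q. (B(m) & ~B(n) | B(p) | B(q))

First replace A → B with ¬A ∨ B.
  ~(exists m. forall n. (~B(m) | B(n))) | (exists p. B(p)) | (forall q. B(q))
Push ¬ through the quantifiers and connectives to reach negation normal form:
  (forall m. exists n. (B(m) & ~B(n))) | (exists p. B(p)) | (forall q. B(q))
All bound variables are already distinct, so no renaming is needed.
Extract every quantifier outward, since the variables are now distinct and don't occur free across branches:
  forall m. exists n. exists p. forall q. (B(m) & ~B(n) | B(p) | B(q))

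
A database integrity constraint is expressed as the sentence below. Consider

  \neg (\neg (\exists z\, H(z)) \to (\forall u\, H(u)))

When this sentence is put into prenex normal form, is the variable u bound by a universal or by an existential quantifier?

Eliminate → and ↔ using ¬ and ∨.
  \neg (\neg \neg (\exists z\, H(z)) \lor (\forall u\, H(u)))
Move each ¬ inward, flipping quantifiers it crosses:
  (\forall z\, \neg H(z)) \land (\exists u\, \neg H(u))
All bound variables are already distinct, so no renaming is needed.
Extract every quantifier outward, since the variables are now distinct and don't occur free across branches:
  \forall z\, \exists u\, (\neg H(z) \land \neg H(u))
The quantifier \forall u sits under an odd number of negations (counting the antecedent side of each →), so it flips to \exists u.

existential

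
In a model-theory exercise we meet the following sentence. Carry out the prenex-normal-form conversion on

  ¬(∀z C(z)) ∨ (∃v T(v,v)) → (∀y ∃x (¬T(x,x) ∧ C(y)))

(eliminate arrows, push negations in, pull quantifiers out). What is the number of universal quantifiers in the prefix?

Eliminate → and ↔ using ¬ and ∨.
  ¬(¬(∀z C(z)) ∨ (∃v T(v,v))) ∨ (∀y ∃x (¬T(x,x) ∧ C(y)))
Drive negations inward (¬∀x A ≡ ∃x ¬A, ¬∃x A ≡ ∀x ¬A, De Morgan for ∧/∨):
  (∀z C(z)) ∧ (∀v ¬T(v,v)) ∨ (∀y ∃x (¬T(x,x) ∧ C(y)))
All bound variables are already distinct, so no renaming is needed.
Extract every quantifier outward, since the variables are now distinct and don't occur free across branches:
  ∀z ∀v ∀y ∃x (C(z) ∧ ¬T(v,v) ∨ ¬T(x,x) ∧ C(y))
The prefix is ∀z ∀v ∀y ∃x: 3 universal, 1 existential.

3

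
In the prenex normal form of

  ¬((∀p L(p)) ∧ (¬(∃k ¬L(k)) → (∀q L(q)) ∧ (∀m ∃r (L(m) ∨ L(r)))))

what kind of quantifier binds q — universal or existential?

existential

First replace A → B with ¬A ∨ B.
  ¬((∀p L(p)) ∧ (¬¬(∃k ¬L(k)) ∨ (∀q L(q)) ∧ (∀m ∃r (L(m) ∨ L(r)))))
Move each ¬ inward, flipping quantifiers it crosses:
  (∃p ¬L(p)) ∨ (∀k L(k)) ∧ ((∃q ¬L(q)) ∨ (∃m ∀r (¬L(m) ∧ ¬L(r))))
All bound variables are already distinct, so no renaming is needed.
Extract every quantifier outward, since the variables are now distinct and don't occur free across branches:
  ∃p ∀k ∃q ∃m ∀r (¬L(p) ∨ L(k) ∧ (¬L(q) ∨ ¬L(m) ∧ ¬L(r)))
The quantifier ∀q sits under an odd number of negations (counting the antecedent side of each →), so it flips to ∃q.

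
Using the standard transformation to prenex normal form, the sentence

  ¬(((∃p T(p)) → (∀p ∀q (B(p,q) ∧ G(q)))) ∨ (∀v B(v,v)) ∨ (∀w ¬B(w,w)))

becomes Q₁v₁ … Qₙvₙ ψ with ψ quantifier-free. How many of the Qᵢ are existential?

5

Eliminate → and ↔ using ¬ and ∨.
  ¬(¬(∃p T(p)) ∨ (∀p ∀q (B(p,q) ∧ G(q))) ∨ (∀v B(v,v)) ∨ (∀w ¬B(w,w)))
Move each ¬ inward, flipping quantifiers it crosses:
  (∃p T(p)) ∧ (∃p ∃q (¬B(p,q) ∨ ¬G(q))) ∧ (∃v ¬B(v,v)) ∧ (∃w B(w,w))
Standardize variables apart so no two quantifiers bind the same name: p↦a.
  (∃p T(p)) ∧ (∃a ∃q (¬B(a,q) ∨ ¬G(q))) ∧ (∃v ¬B(v,v)) ∧ (∃w B(w,w))
Extract every quantifier outward, since the variables are now distinct and don't occur free across branches:
  ∃p ∃a ∃q ∃v ∃w (T(p) ∧ (¬B(a,q) ∨ ¬G(q)) ∧ ¬B(v,v) ∧ B(w,w))
The prefix is ∃p ∃a ∃q ∃v ∃w: 0 universal, 5 existential.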